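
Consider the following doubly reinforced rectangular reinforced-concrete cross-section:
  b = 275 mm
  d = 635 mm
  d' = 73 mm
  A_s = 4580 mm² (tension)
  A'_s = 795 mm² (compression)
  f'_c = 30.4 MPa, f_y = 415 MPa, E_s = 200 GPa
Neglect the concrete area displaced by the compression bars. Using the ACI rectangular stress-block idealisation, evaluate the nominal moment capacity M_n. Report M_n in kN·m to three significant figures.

M_n ≈ 1010 kN·m

Assume both tension and compression steel yield.
Net tension couple steel: A_s − A'_s = 3785 mm².
a = (A_s − A'_s) f_y / (0.85 f'_c b) = 1570775/(0.85 × 30.4 × 275) = 221.05 mm.
c = a/β₁ = 221.05/0.833 = 265.37 mm; ε'_s = 0.003(c − d')/c = 0.0022 ≥ f_y/E_s = 0.0021, so compression steel does yield.
M_n = (A_s − A'_s) f_y (d − a/2) + A'_s f_y (d − d') = [1570775 × (635 − 110.525) + 329925 × (635 − 73)] × 10⁻⁶ = 823.83 + 185.42 = 1009.25 kN·m.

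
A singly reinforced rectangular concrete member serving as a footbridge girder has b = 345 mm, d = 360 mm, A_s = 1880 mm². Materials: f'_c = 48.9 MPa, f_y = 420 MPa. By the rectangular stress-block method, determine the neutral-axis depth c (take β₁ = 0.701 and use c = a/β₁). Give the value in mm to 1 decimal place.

c ≈ 78.5 mm

T = A_s f_y = 1880 × 420 = 789600 N = 789.6 kN.
Setting C = 0.85 f'_c a b equal to T: a = 789600/(0.85 × 48.9 × 345) = 55.063 mm.
With β₁ = 0.701, c = a/β₁ = 55.063/0.701 = 78.5 mm.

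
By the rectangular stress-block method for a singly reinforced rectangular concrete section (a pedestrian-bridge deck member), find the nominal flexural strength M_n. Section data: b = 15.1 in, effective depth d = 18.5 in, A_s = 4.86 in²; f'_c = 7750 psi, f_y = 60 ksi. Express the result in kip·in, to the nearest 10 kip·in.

T = A_s f_y = 4.86 × 60 = 291.6 kips.
a = T/(0.85 f'_c b) = 291.6/(0.85 × 7.75 × 15.1) = 2.932 in.
M_n = T(d − a/2) = 291.6 × (18.5 − 1.466) = 4967.1 kip·in.

M_n ≈ 4970 kip·in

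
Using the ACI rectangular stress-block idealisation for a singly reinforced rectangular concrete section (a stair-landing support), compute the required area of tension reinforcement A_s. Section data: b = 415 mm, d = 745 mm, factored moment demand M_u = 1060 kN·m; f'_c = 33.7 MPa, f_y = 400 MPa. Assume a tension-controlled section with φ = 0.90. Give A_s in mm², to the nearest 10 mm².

A_s ≈ 4390 mm²

M_n = M_u/φ = 1060/0.90 = 1177.78 kN·m.
With M_n = 0.85 f'_c a b (d − a/2), solve the quadratic for a:
a = d − √(d² − 2M_n/(0.85 f'_c b)) = 745 − √(745² − 2 × 1177.78×10⁶/(0.85 × 33.7 × 415)) = 147.61 mm.
A_s = 0.85 f'_c a b / f_y = 0.85 × 33.7 × 147.61 × 415 / 400 = 4386.8 mm².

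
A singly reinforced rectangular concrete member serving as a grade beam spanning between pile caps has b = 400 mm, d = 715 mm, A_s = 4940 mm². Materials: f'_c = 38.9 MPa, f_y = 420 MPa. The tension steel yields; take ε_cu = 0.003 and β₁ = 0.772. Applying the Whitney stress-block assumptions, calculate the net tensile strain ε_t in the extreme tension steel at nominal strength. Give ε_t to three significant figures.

a = A_s f_y/(0.85 f'_c b) = 156.87 mm.
β₁ = 0.772, so c = a/β₁ = 156.87/0.772 = 203.20 mm.
From the linear strain diagram with ε_cu = 0.003: ε_t = 0.003 (d − c)/c = 0.003 × (715 − 203.20)/203.20 = 0.00756.
Since ε_t ≥ 0.005, the section is tension-controlled.

ε_t ≈ 0.00756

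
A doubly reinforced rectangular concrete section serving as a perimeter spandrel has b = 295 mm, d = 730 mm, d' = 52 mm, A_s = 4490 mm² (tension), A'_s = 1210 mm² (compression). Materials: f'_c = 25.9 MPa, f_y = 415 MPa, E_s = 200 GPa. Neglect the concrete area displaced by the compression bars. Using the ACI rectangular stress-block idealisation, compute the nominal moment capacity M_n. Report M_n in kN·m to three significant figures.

M_n ≈ 1190 kN·m

Assume both tension and compression steel yield.
Net tension couple steel: A_s − A'_s = 3280 mm².
a = (A_s − A'_s) f_y / (0.85 f'_c b) = 1361200/(0.85 × 25.9 × 295) = 209.60 mm.
c = a/β₁ = 209.60/0.85 = 246.59 mm; ε'_s = 0.003(c − d')/c = 0.0024 ≥ f_y/E_s = 0.0021, so compression steel does yield.
M_n = (A_s − A'_s) f_y (d − a/2) + A'_s f_y (d − d') = [1361200 × (730 − 104.8) + 502150 × (730 − 52)] × 10⁻⁶ = 851.02 + 340.46 = 1191.48 kN·m.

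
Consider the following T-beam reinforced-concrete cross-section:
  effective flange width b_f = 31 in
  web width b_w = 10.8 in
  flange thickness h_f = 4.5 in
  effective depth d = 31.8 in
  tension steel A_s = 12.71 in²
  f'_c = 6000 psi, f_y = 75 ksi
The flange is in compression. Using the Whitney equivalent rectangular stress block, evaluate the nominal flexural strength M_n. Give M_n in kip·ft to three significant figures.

Tension: T = A_s f_y = 12.71 × 75 = 953.25 kips.
Try a within the flange: a = T/(0.85 f'_c b_f) = 953.25/(0.85 × 6 × 31) = 6.029 in.
a = 6.029 > h_f = 4.5 in: the block extends into the web. Split into flange-overhang and web parts.
C_f = 0.85 f'_c (b_f − b_w) h_f = 0.85 × 6 × (31 − 10.8) × 4.5 = 463.6 kips.
Remaining web compression depth: a_w = (T − C_f)/(0.85 f'_c b_w) = (953.25 − 463.6)/(0.85 × 6 × 10.8) = 8.890 in.
M_n = C_f(d − h_f/2) + (T − C_f)(d − a_w/2) = 463.6 × (31.8 − 2.25) + 489.65 × (31.8 − 4.445) = 13699.4 + 13394.4 = 27093.8 kip·in.
M_n = 27093.8/12 = 2257.82 kip·ft.

M_n ≈ 2260 kip·ft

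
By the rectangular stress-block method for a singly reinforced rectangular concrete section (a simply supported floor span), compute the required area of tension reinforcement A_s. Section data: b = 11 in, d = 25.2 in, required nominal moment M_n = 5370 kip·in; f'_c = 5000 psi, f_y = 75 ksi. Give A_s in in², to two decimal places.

A_s ≈ 3.16 in²

From M_n = 0.85 f'_c a b (d − a/2):
a = d − √(d² − 2M_n/(0.85 f'_c b)) = 25.2 − √(25.2² − 2 × 5370/(0.85 × 5 × 11)) = 5.068 in.
A_s = 0.85 f'_c a b / f_y = 0.85 × 5 × 5.068 × 11 / 75 = 3.159 in².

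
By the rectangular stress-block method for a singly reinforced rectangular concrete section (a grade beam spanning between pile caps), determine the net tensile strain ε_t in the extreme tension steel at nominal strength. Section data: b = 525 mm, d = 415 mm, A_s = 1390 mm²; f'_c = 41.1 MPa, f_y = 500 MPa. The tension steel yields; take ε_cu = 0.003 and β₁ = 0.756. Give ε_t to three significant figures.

ε_t ≈ 0.0218

a = A_s f_y/(0.85 f'_c b) = 37.89 mm.
β₁ = 0.756, so c = a/β₁ = 37.89/0.756 = 50.12 mm.
From the linear strain diagram with ε_cu = 0.003: ε_t = 0.003 (d − c)/c = 0.003 × (415 − 50.12)/50.12 = 0.0218.
Since ε_t ≥ 0.005, the section is tension-controlled.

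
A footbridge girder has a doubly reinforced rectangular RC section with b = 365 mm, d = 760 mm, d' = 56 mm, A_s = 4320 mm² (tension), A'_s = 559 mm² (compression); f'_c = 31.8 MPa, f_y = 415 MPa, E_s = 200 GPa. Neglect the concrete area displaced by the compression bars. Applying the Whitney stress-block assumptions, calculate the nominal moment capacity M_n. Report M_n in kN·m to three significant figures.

M_n ≈ 1230 kN·m

Assume both tension and compression steel yield.
Net tension couple steel: A_s − A'_s = 3761 mm².
a = (A_s − A'_s) f_y / (0.85 f'_c b) = 1560815/(0.85 × 31.8 × 365) = 158.20 mm.
c = a/β₁ = 158.20/0.823 = 192.22 mm; ε'_s = 0.003(c − d')/c = 0.0021 ≥ f_y/E_s = 0.0021, so compression steel does yield.
M_n = (A_s − A'_s) f_y (d − a/2) + A'_s f_y (d − d') = [1560815 × (760 − 79.1) + 231985 × (760 − 56)] × 10⁻⁶ = 1062.76 + 163.32 = 1226.08 kN·m.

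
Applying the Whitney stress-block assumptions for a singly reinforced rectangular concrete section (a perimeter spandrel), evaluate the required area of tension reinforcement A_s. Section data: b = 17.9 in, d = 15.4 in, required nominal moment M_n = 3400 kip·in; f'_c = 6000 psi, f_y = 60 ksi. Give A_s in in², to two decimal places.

A_s ≈ 4.03 in²

From M_n = 0.85 f'_c a b (d − a/2):
a = d − √(d² − 2M_n/(0.85 f'_c b)) = 15.4 − √(15.4² − 2 × 3400/(0.85 × 6 × 17.9)) = 2.646 in.
A_s = 0.85 f'_c a b / f_y = 0.85 × 6 × 2.646 × 17.9 / 60 = 4.026 in².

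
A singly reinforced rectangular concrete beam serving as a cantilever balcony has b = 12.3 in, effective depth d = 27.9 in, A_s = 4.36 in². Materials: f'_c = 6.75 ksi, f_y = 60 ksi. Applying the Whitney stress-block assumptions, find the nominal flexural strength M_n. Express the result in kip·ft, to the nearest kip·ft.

T = A_s f_y = 4.36 × 60 = 261.6 kips.
a = T/(0.85 f'_c b) = 261.6/(0.85 × 6.75 × 12.3) = 3.707 in.
M_n = T(d − a/2) = 261.6 × (27.9 − 1.8535) = 6813.8 kip·in = 6813.8/12 = 567.82 kip·ft.

M_n ≈ 568 kip·ft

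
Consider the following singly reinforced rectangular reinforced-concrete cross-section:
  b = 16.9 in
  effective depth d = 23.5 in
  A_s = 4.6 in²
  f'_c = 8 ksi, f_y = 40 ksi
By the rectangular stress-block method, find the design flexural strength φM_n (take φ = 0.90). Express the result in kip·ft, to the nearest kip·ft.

φM_n ≈ 313 kip·ft

T = A_s f_y = 4.6 × 40 = 184 kips.
a = T/(0.85 f'_c b) = 184/(0.85 × 8 × 16.9) = 1.601 in.
M_n = T(d − a/2) = 184 × (23.5 − 0.8005) = 4176.7 kip·in = 4176.7/12 = 348.06 kip·ft.
φM_n = 0.90 × 348.06 = 313.25 kip·ft.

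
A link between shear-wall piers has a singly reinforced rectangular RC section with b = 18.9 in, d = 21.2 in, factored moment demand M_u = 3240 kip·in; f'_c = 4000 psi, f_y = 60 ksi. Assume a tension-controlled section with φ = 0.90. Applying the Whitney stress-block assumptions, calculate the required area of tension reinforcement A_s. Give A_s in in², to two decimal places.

M_n = M_u/φ = 3240/0.90 = 3600 kip·in.
From M_n = 0.85 f'_c a b (d − a/2):
a = d − √(d² − 2M_n/(0.85 f'_c b)) = 21.2 − √(21.2² − 2 × 3600/(0.85 × 4 × 18.9)) = 2.832 in.
A_s = 0.85 f'_c a b / f_y = 0.85 × 4 × 2.832 × 18.9 / 60 = 3.033 in².

A_s ≈ 3.03 in²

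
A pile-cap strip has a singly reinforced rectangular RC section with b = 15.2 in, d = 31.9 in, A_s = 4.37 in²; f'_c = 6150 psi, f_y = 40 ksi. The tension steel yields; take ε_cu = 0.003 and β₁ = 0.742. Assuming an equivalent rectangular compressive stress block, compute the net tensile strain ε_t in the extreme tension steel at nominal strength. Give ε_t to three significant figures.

a = A_s f_y/(0.85 f'_c b) = 2.200 in.
β₁ = 0.742, so c = a/β₁ = 2.200/0.742 = 2.965 in.
From the linear strain diagram with ε_cu = 0.003: ε_t = 0.003 (d − c)/c = 0.003 × (31.9 − 2.965)/2.965 = 0.0293.
Since ε_t ≥ 0.005, the section is tension-controlled.

ε_t ≈ 0.0293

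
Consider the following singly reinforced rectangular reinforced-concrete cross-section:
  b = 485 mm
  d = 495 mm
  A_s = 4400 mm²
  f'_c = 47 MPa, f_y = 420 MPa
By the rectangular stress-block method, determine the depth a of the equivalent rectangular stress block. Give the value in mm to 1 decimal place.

T = A_s f_y = 4400 × 420 = 1848000 N = 1848 kN.
Setting C = 0.85 f'_c a b equal to T: a = 1848000/(0.85 × 47 × 485) = 95.4 mm.

a ≈ 95.4 mm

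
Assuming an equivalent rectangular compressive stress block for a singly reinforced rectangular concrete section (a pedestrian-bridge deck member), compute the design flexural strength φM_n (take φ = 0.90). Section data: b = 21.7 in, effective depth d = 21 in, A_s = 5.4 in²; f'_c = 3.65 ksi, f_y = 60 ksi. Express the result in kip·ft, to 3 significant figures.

T = A_s f_y = 5.4 × 60 = 324 kips.
a = T/(0.85 f'_c b) = 324/(0.85 × 3.65 × 21.7) = 4.813 in.
M_n = T(d − a/2) = 324 × (21 − 2.4065) = 6024.3 kip·in = 6024.3/12 = 502.03 kip·ft.
φM_n = 0.90 × 502.03 = 451.83 kip·ft.

φM_n ≈ 452 kip·ft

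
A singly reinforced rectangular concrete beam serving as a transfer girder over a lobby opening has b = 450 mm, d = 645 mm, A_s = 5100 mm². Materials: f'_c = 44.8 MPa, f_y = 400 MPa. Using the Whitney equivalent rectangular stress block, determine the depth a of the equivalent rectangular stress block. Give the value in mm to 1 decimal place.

a ≈ 119.0 mm

T = A_s f_y = 5100 × 400 = 2040000 N = 2040 kN.
Setting C = 0.85 f'_c a b equal to T: a = 2040000/(0.85 × 44.8 × 450) = 119.0 mm.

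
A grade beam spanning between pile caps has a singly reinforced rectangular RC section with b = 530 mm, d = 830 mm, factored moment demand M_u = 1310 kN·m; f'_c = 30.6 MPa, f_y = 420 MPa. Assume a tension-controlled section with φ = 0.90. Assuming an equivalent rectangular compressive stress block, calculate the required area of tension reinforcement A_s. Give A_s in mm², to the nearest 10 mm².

M_n = M_u/φ = 1310/0.90 = 1455.56 kN·m.
With M_n = 0.85 f'_c a b (d − a/2), solve the quadratic for a:
a = d − √(d² − 2M_n/(0.85 f'_c b)) = 830 − √(830² − 2 × 1455.56×10⁶/(0.85 × 30.6 × 530)) = 138.82 mm.
A_s = 0.85 f'_c a b / f_y = 0.85 × 30.6 × 138.82 × 530 / 420 = 4556.4 mm².

A_s ≈ 4560 mm²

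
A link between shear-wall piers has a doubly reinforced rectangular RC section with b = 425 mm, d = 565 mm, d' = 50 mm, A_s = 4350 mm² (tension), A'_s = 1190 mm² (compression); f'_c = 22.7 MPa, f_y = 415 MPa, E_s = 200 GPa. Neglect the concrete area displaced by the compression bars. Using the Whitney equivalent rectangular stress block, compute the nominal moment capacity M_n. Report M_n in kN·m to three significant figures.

M_n ≈ 890 kN·m

Assume both tension and compression steel yield.
Net tension couple steel: A_s − A'_s = 3160 mm².
a = (A_s − A'_s) f_y / (0.85 f'_c b) = 1311400/(0.85 × 22.7 × 425) = 159.92 mm.
c = a/β₁ = 159.92/0.85 = 188.14 mm; ε'_s = 0.003(c − d')/c = 0.0022 ≥ f_y/E_s = 0.0021, so compression steel does yield.
M_n = (A_s − A'_s) f_y (d − a/2) + A'_s f_y (d − d') = [1311400 × (565 − 79.96) + 493850 × (565 − 50)] × 10⁻⁶ = 636.08 + 254.33 = 890.41 kN·m.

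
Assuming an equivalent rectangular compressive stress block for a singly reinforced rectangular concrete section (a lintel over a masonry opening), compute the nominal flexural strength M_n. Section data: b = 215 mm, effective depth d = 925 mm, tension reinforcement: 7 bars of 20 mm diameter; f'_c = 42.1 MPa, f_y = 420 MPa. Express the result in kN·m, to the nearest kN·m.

A_s = 7 × 314 = 2198 mm².
T = A_s f_y = 2198 × 420 = 923160 N = 923.16 kN.
From C = T: a = T/(0.85 f'_c b) = 923160/(0.85 × 42.1 × 215) = 119.99 mm.
M_n = T(d − a/2) = 923.16 kN × (925 − 59.995) mm = 798.54 kN·m.

M_n ≈ 799 kN·m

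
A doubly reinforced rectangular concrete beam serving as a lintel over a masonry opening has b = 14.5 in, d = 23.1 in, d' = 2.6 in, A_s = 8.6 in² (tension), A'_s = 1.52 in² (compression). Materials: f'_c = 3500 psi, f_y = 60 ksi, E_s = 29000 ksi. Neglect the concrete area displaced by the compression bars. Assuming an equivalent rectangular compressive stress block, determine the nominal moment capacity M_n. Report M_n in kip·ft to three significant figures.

Assume both steels yield.
a = (A_s − A'_s) f_y/(0.85 f'_c b) = (8.6 − 1.52) × 60/(0.85 × 3.5 × 14.5) = 9.848 in.
c = a/β₁ = 9.848/0.85 = 11.586 in; ε'_s = 0.003(c − d')/c = 0.0023 ≥ ε_y = 0.0021, so the compression steel yields.
M_n = (A_s − A'_s) f_y (d − a/2) + A'_s f_y (d − d') = 424.8 × (23.1 − 4.924) + 91.2 × (23.1 − 2.6) = 7721.2 + 1869.6 = 9590.8 kip·in = 9590.8/12 = 799.23 kip·ft.

M_n ≈ 799 kip·ft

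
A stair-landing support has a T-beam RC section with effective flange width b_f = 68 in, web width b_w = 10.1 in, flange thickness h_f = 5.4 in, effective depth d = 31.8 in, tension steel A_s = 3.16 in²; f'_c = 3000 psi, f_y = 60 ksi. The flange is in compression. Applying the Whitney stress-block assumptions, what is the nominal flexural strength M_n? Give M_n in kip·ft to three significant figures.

M_n ≈ 494 kip·ft

Tension: T = A_s f_y = 3.16 × 60 = 189.6 kips.
Try a within the flange: a = T/(0.85 f'_c b_f) = 189.6/(0.85 × 3 × 68) = 1.093 in.
Since a = 1.093 ≤ h_f = 5.4 in, the stress block lies entirely in the flange; analyse as a rectangular beam of width b_f.
M_n = T(d − a/2) = 189.6 × (31.8 − 0.5465) = 5925.7 kip·in.
M_n = 5925.7/12 = 493.81 kip·ft.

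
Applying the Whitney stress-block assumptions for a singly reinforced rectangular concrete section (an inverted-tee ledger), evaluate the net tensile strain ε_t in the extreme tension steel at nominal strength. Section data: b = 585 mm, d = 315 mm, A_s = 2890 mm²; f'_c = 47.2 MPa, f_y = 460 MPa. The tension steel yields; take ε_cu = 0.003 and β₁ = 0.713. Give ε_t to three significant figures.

ε_t ≈ 0.00890

a = A_s f_y/(0.85 f'_c b) = 56.64 mm.
β₁ = 0.713, so c = a/β₁ = 56.64/0.713 = 79.44 mm.
From the linear strain diagram with ε_cu = 0.003: ε_t = 0.003 (d − c)/c = 0.003 × (315 − 79.44)/79.44 = 0.00890.
Since ε_t ≥ 0.005, the section is tension-controlled.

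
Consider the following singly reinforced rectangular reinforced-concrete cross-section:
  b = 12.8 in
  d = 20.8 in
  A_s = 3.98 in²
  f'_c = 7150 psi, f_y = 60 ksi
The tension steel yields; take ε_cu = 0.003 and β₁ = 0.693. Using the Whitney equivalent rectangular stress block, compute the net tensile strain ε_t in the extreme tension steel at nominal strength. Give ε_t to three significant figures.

ε_t ≈ 0.0111

a = A_s f_y/(0.85 f'_c b) = 3.070 in.
β₁ = 0.693, so c = a/β₁ = 3.070/0.693 = 4.430 in.
From the linear strain diagram with ε_cu = 0.003: ε_t = 0.003 (d − c)/c = 0.003 × (20.8 − 4.430)/4.430 = 0.0111.
Since ε_t ≥ 0.005, the section is tension-controlled.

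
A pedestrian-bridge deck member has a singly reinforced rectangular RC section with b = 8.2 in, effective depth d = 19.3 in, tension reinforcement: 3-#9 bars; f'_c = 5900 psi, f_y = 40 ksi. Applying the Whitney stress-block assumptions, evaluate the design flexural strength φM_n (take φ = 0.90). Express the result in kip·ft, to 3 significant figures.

φM_n ≈ 161 kip·ft

A_s = 3 × 1 = 3 in².
T = A_s f_y = 3 × 40 = 120 kips.
a = T/(0.85 f'_c b) = 120/(0.85 × 5.9 × 8.2) = 2.918 in.
M_n = T(d − a/2) = 120 × (19.3 − 1.459) = 2140.9 kip·in = 2140.9/12 = 178.41 kip·ft.
φM_n = 0.90 × 178.41 = 160.57 kip·ft.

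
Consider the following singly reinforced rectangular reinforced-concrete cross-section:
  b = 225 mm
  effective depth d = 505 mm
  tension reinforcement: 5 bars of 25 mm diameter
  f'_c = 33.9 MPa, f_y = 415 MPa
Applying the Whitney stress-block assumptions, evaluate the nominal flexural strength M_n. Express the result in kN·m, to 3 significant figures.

M_n ≈ 434 kN·m

A_s = 5 × 491 = 2455 mm².
T = A_s f_y = 2455 × 415 = 1018825 N = 1018.825 kN.
From C = T: a = T/(0.85 f'_c b) = 1018825/(0.85 × 33.9 × 225) = 157.14 mm.
M_n = T(d − a/2) = 1018.825 kN × (505 − 78.57) mm = 434.46 kN·m.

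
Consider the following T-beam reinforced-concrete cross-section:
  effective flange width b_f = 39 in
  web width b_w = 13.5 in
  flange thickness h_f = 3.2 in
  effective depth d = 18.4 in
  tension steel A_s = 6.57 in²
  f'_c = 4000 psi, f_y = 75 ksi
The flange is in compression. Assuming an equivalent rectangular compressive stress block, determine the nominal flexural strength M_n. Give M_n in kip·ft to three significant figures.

Tension: T = A_s f_y = 6.57 × 75 = 492.75 kips.
Try a within the flange: a = T/(0.85 f'_c b_f) = 492.75/(0.85 × 4 × 39) = 3.716 in.
a = 3.716 > h_f = 3.2 in: the block extends into the web. Split into flange-overhang and web parts.
C_f = 0.85 f'_c (b_f − b_w) h_f = 0.85 × 4 × (39 − 13.5) × 3.2 = 277.4 kips.
Remaining web compression depth: a_w = (T − C_f)/(0.85 f'_c b_w) = (492.75 − 277.4)/(0.85 × 4 × 13.5) = 4.692 in.
M_n = C_f(d − h_f/2) + (T − C_f)(d − a_w/2) = 277.4 × (18.4 − 1.6) + 215.35 × (18.4 − 2.346) = 4660.3 + 3457.2 = 8117.5 kip·in.
M_n = 8117.5/12 = 676.46 kip·ft.

M_n ≈ 676 kip·ft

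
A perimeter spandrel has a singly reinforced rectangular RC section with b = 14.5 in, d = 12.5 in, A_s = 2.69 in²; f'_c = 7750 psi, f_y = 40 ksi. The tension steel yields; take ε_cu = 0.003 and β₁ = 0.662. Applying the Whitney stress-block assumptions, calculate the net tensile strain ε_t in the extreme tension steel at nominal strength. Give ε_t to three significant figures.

ε_t ≈ 0.0190

a = A_s f_y/(0.85 f'_c b) = 1.126 in.
β₁ = 0.662, so c = a/β₁ = 1.126/0.662 = 1.701 in.
From the linear strain diagram with ε_cu = 0.003: ε_t = 0.003 (d − c)/c = 0.003 × (12.5 − 1.701)/1.701 = 0.0190.
Since ε_t ≥ 0.005, the section is tension-controlled.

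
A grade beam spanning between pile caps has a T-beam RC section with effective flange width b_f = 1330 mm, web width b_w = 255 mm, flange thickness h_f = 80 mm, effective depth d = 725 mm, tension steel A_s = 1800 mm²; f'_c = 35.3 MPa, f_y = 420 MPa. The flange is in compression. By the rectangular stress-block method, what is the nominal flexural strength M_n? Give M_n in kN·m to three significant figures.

Tension: T = A_s f_y = 1800 × 420 = 756000 N.
Try a within the flange: a = T/(0.85 f'_c b_f) = 756000/(0.85 × 35.3 × 1330) = 18.94 mm.
Since a = 18.94 ≤ h_f = 80 mm, the stress block lies entirely in the flange; analyse as a rectangular beam of width b_f.
M_n = T(d − a/2) = 756000 × (725 − 9.47) = 540.94 × 10⁶ N·mm.
M_n = 540.94 kN·m.

M_n ≈ 541 kN·m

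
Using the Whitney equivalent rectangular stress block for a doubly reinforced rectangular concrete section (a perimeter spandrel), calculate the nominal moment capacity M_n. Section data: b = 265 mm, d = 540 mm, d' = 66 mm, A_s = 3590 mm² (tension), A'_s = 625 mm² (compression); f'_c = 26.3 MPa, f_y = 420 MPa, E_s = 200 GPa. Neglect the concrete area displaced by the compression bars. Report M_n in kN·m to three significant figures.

Assume both tension and compression steel yield.
Net tension couple steel: A_s − A'_s = 2965 mm².
a = (A_s − A'_s) f_y / (0.85 f'_c b) = 1245300/(0.85 × 26.3 × 265) = 210.21 mm.
c = a/β₁ = 210.21/0.85 = 247.31 mm; ε'_s = 0.003(c − d')/c = 0.0022 ≥ f_y/E_s = 0.0021, so compression steel does yield.
M_n = (A_s − A'_s) f_y (d − a/2) + A'_s f_y (d − d') = [1245300 × (540 − 105.105) + 262500 × (540 − 66)] × 10⁻⁶ = 541.57 + 124.43 = 666.00 kN·m.

M_n ≈ 666 kN·m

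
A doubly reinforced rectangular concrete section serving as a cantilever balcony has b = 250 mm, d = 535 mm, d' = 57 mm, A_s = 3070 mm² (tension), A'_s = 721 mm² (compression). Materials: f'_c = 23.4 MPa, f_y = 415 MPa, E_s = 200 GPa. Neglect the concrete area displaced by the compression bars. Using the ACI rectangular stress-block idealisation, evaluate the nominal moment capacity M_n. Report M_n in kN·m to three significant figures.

Assume both tension and compression steel yield.
Net tension couple steel: A_s − A'_s = 2349 mm².
a = (A_s − A'_s) f_y / (0.85 f'_c b) = 974835/(0.85 × 23.4 × 250) = 196.05 mm.
c = a/β₁ = 196.05/0.85 = 230.65 mm; ε'_s = 0.003(c − d')/c = 0.0023 ≥ f_y/E_s = 0.0021, so compression steel does yield.
M_n = (A_s − A'_s) f_y (d − a/2) + A'_s f_y (d − d') = [974835 × (535 − 98.025) + 299215 × (535 − 57)] × 10⁻⁶ = 425.98 + 143.02 = 569.00 kN·m.

M_n ≈ 569 kN·m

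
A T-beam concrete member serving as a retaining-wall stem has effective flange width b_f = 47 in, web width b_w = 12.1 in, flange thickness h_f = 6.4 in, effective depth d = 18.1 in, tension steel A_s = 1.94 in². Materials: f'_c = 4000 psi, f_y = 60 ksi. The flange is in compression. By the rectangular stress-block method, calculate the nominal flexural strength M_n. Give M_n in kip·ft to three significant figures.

M_n ≈ 172 kip·ft

Tension: T = A_s f_y = 1.94 × 60 = 116.4 kips.
Try a within the flange: a = T/(0.85 f'_c b_f) = 116.4/(0.85 × 4 × 47) = 0.728 in.
Since a = 0.728 ≤ h_f = 6.4 in, the stress block lies entirely in the flange; analyse as a rectangular beam of width b_f.
M_n = T(d − a/2) = 116.4 × (18.1 − 0.364) = 2064.5 kip·in.
M_n = 2064.5/12 = 172.04 kip·ft.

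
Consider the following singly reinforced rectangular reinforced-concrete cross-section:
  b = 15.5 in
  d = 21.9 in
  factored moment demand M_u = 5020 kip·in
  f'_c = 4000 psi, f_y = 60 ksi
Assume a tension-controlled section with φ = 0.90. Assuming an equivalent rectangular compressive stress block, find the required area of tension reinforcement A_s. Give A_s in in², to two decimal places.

A_s ≈ 4.86 in²

M_n = M_u/φ = 5020/0.90 = 5577.78 kip·in.
From M_n = 0.85 f'_c a b (d − a/2):
a = d − √(d² − 2M_n/(0.85 f'_c b)) = 21.9 − √(21.9² − 2 × 5577.78/(0.85 × 4 × 15.5)) = 5.531 in.
A_s = 0.85 f'_c a b / f_y = 0.85 × 4 × 5.531 × 15.5 / 60 = 4.858 in².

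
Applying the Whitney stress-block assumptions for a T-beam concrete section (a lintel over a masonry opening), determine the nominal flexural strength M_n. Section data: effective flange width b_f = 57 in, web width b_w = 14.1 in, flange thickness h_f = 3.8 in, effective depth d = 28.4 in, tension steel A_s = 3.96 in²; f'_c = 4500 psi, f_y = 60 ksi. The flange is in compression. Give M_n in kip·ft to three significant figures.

Tension: T = A_s f_y = 3.96 × 60 = 237.6 kips.
Try a within the flange: a = T/(0.85 f'_c b_f) = 237.6/(0.85 × 4.5 × 57) = 1.090 in.
Since a = 1.090 ≤ h_f = 3.8 in, the stress block lies entirely in the flange; analyse as a rectangular beam of width b_f.
M_n = T(d − a/2) = 237.6 × (28.4 − 0.545) = 6618.3 kip·in.
M_n = 6618.3/12 = 551.53 kip·ft.

M_n ≈ 552 kip·ft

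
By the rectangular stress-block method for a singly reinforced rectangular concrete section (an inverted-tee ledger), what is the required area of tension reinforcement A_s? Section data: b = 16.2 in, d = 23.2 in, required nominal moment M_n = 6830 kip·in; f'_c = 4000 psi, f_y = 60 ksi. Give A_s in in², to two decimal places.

A_s ≈ 5.66 in²

From M_n = 0.85 f'_c a b (d − a/2):
a = d − √(d² − 2M_n/(0.85 f'_c b)) = 23.2 − √(23.2² − 2 × 6830/(0.85 × 4 × 16.2)) = 6.164 in.
A_s = 0.85 f'_c a b / f_y = 0.85 × 4 × 6.164 × 16.2 / 60 = 5.659 in².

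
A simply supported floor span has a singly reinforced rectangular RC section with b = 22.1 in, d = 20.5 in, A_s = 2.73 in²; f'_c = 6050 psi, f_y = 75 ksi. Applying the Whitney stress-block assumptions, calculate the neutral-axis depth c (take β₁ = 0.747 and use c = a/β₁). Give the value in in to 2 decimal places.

T = A_s f_y = 2.73 × 75 = 204.75 kips.
a = T/(0.85 f'_c b) = 204.75/(0.85 × 6.05 × 22.1) = 1.8016 in.
With β₁ = 0.747, c = a/β₁ = 1.8016/0.747 = 2.41 in.

c ≈ 2.41 in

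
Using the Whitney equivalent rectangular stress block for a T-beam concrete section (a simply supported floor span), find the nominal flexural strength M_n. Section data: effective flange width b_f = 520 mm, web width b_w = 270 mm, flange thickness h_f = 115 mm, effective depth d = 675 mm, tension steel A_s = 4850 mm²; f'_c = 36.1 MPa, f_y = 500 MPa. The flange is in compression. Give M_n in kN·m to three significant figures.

Tension: T = A_s f_y = 4850 × 500 = 2425000 N.
Try a within the flange: a = T/(0.85 f'_c b_f) = 2425000/(0.85 × 36.1 × 520) = 151.98 mm.
a = 151.98 > h_f = 115 mm: the block extends into the web. Split into flange-overhang and web parts.
C_f = 0.85 f'_c (b_f − b_w) h_f = 0.85 × 36.1 × (520 − 270) × 115 = 882194 N.
Remaining web compression depth: a_w = (T − C_f)/(0.85 f'_c b_w) = (2425000 − 882194)/(0.85 × 36.1 × 270) = 186.22 mm.
M_n = C_f(d − h_f/2) + (T − C_f)(d − a_w/2) = 882194 × (675 − 57.5) + 1542806 × (675 − 93.11) = 544.75 + 897.74 = 1442.49 × 10⁶ N·mm.
M_n = 1442.49 kN·m.

M_n ≈ 1440 kN·m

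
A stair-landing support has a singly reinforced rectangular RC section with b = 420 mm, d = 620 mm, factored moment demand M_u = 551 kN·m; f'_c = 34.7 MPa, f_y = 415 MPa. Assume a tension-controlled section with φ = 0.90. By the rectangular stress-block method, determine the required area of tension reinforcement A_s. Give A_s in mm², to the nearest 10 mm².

A_s ≈ 2560 mm²

M_n = M_u/φ = 551/0.90 = 612.222 kN·m.
With M_n = 0.85 f'_c a b (d − a/2), solve the quadratic for a:
a = d − √(d² − 2M_n/(0.85 f'_c b)) = 620 − √(620² − 2 × 612.222×10⁶/(0.85 × 34.7 × 420)) = 85.62 mm.
A_s = 0.85 f'_c a b / f_y = 0.85 × 34.7 × 85.62 × 420 / 415 = 2555.8 mm².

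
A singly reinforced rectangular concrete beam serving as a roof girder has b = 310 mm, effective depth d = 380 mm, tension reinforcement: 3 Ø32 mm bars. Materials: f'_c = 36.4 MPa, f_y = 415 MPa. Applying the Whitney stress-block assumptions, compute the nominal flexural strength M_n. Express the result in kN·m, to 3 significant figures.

M_n ≈ 328 kN·m

A_s = 3 × 804 = 2412 mm².
T = A_s f_y = 2412 × 415 = 1000980 N = 1000.98 kN.
From C = T: a = T/(0.85 f'_c b) = 1000980/(0.85 × 36.4 × 310) = 104.36 mm.
M_n = T(d − a/2) = 1000.98 kN × (380 − 52.18) mm = 328.14 kN·m.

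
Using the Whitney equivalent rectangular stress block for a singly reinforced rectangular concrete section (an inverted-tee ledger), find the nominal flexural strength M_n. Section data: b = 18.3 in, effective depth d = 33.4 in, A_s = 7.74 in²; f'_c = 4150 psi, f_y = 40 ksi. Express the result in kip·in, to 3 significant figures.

T = A_s f_y = 7.74 × 40 = 309.6 kips.
a = T/(0.85 f'_c b) = 309.6/(0.85 × 4.15 × 18.3) = 4.796 in.
M_n = T(d − a/2) = 309.6 × (33.4 − 2.398) = 9598.2 kip·in.

M_n ≈ 9600 kip·in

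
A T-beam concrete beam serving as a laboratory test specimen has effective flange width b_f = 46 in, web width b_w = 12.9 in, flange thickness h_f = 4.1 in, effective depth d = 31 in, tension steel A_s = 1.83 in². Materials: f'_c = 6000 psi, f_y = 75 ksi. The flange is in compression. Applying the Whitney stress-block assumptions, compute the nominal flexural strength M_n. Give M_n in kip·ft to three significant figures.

M_n ≈ 351 kip·ft

Tension: T = A_s f_y = 1.83 × 75 = 137.25 kips.
Try a within the flange: a = T/(0.85 f'_c b_f) = 137.25/(0.85 × 6 × 46) = 0.585 in.
Since a = 0.585 ≤ h_f = 4.1 in, the stress block lies entirely in the flange; analyse as a rectangular beam of width b_f.
M_n = T(d − a/2) = 137.25 × (31 − 0.2925) = 4214.6 kip·in.
M_n = 4214.6/12 = 351.22 kip·ft.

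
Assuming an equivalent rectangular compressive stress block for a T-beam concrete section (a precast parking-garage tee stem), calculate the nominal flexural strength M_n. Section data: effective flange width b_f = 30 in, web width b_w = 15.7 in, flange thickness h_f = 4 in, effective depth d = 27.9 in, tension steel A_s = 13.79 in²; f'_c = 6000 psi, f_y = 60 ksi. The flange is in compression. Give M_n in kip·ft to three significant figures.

M_n ≈ 1730 kip·ft

Tension: T = A_s f_y = 13.79 × 60 = 827.4 kips.
Try a within the flange: a = T/(0.85 f'_c b_f) = 827.4/(0.85 × 6 × 30) = 5.408 in.
a = 5.408 > h_f = 4 in: the block extends into the web. Split into flange-overhang and web parts.
C_f = 0.85 f'_c (b_f − b_w) h_f = 0.85 × 6 × (30 − 15.7) × 4 = 291.7 kips.
Remaining web compression depth: a_w = (T − C_f)/(0.85 f'_c b_w) = (827.4 − 291.7)/(0.85 × 6 × 15.7) = 6.690 in.
M_n = C_f(d − h_f/2) + (T − C_f)(d − a_w/2) = 291.7 × (27.9 − 2) + 535.7 × (27.9 − 3.345) = 7555.0 + 13154.1 = 20709.1 kip·in.
M_n = 20709.1/12 = 1725.76 kip·ft.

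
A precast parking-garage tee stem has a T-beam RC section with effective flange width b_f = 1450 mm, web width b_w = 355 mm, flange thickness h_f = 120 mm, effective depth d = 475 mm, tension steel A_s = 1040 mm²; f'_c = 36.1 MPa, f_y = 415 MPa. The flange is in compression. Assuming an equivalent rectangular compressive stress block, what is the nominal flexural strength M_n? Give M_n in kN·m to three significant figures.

Tension: T = A_s f_y = 1040 × 415 = 431600 N.
Try a within the flange: a = T/(0.85 f'_c b_f) = 431600/(0.85 × 36.1 × 1450) = 9.70 mm.
Since a = 9.70 ≤ h_f = 120 mm, the stress block lies entirely in the flange; analyse as a rectangular beam of width b_f.
M_n = T(d − a/2) = 431600 × (475 − 4.85) = 202.92 × 10⁶ N·mm.
M_n = 202.92 kN·m.

M_n ≈ 203 kN·m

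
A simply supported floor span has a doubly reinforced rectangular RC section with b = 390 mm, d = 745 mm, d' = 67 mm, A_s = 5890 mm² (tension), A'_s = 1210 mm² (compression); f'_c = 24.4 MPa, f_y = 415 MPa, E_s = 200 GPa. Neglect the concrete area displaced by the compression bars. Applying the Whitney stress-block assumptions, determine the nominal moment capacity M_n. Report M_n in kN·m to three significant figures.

Assume both tension and compression steel yield.
Net tension couple steel: A_s − A'_s = 4680 mm².
a = (A_s − A'_s) f_y / (0.85 f'_c b) = 1942200/(0.85 × 24.4 × 390) = 240.12 mm.
c = a/β₁ = 240.12/0.85 = 282.49 mm; ε'_s = 0.003(c − d')/c = 0.0023 ≥ f_y/E_s = 0.0021, so compression steel does yield.
M_n = (A_s − A'_s) f_y (d − a/2) + A'_s f_y (d − d') = [1942200 × (745 − 120.06) + 502150 × (745 − 67)] × 10⁻⁶ = 1213.76 + 340.46 = 1554.22 kN·m.

M_n ≈ 1550 kN·m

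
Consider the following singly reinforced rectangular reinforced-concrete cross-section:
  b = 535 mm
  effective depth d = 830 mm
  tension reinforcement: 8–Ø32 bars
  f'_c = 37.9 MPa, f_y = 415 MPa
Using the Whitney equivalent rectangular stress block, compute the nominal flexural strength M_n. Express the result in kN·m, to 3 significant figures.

M_n ≈ 2010 kN·m

A_s = 8 × 804 = 6432 mm².
T = A_s f_y = 6432 × 415 = 2669280 N = 2669.28 kN.
From C = T: a = T/(0.85 f'_c b) = 2669280/(0.85 × 37.9 × 535) = 154.88 mm.
M_n = T(d − a/2) = 2669.28 kN × (830 − 77.44) mm = 2008.79 kN·m.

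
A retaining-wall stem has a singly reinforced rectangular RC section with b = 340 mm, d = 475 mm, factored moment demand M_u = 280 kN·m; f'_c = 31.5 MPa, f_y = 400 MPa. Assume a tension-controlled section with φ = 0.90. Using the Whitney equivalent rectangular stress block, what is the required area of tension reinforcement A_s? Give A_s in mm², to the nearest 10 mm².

A_s ≈ 1780 mm²

M_n = M_u/φ = 280/0.90 = 311.111 kN·m.
With M_n = 0.85 f'_c a b (d − a/2), solve the quadratic for a:
a = d − √(d² − 2M_n/(0.85 f'_c b)) = 475 − √(475² − 2 × 311.111×10⁶/(0.85 × 31.5 × 340)) = 78.42 mm.
A_s = 0.85 f'_c a b / f_y = 0.85 × 31.5 × 78.42 × 340 / 400 = 1784.7 mm².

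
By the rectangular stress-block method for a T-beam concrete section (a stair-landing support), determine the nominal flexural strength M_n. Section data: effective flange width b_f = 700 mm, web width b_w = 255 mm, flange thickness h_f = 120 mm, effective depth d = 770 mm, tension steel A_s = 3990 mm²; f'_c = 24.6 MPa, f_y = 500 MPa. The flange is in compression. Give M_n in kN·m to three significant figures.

M_n ≈ 1400 kN·m

Tension: T = A_s f_y = 3990 × 500 = 1995000 N.
Try a within the flange: a = T/(0.85 f'_c b_f) = 1995000/(0.85 × 24.6 × 700) = 136.30 mm.
a = 136.30 > h_f = 120 mm: the block extends into the web. Split into flange-overhang and web parts.
C_f = 0.85 f'_c (b_f − b_w) h_f = 0.85 × 24.6 × (700 − 255) × 120 = 1116594 N.
Remaining web compression depth: a_w = (T − C_f)/(0.85 f'_c b_w) = (1995000 − 1116594)/(0.85 × 24.6 × 255) = 164.74 mm.
M_n = C_f(d − h_f/2) + (T − C_f)(d − a_w/2) = 1116594 × (770 − 60) + 878406 × (770 − 82.37) = 792.78 + 604.02 = 1396.80 × 10⁶ N·mm.
M_n = 1396.80 kN·m.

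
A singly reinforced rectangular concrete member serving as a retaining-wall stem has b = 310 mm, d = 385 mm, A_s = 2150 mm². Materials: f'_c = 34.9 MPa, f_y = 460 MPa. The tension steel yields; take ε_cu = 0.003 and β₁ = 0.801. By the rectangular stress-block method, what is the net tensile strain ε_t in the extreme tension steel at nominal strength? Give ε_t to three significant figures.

a = A_s f_y/(0.85 f'_c b) = 107.55 mm.
β₁ = 0.801, so c = a/β₁ = 107.55/0.801 = 134.27 mm.
From the linear strain diagram with ε_cu = 0.003: ε_t = 0.003 (d − c)/c = 0.003 × (385 − 134.27)/134.27 = 0.00560.
Since ε_t ≥ 0.005, the section is tension-controlled.

ε_t ≈ 0.00560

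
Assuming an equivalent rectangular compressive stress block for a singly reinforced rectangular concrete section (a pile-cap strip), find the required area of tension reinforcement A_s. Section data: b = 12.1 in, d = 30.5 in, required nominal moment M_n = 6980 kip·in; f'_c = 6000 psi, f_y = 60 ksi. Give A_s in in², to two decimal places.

From M_n = 0.85 f'_c a b (d − a/2):
a = d − √(d² − 2M_n/(0.85 f'_c b)) = 30.5 − √(30.5² − 2 × 6980/(0.85 × 6 × 12.1)) = 3.966 in.
A_s = 0.85 f'_c a b / f_y = 0.85 × 6 × 3.966 × 12.1 / 60 = 4.079 in².

A_s ≈ 4.08 in²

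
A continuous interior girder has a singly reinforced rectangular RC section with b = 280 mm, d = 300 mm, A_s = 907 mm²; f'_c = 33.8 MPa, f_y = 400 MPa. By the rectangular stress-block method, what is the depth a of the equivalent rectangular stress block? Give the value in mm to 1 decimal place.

a ≈ 45.1 mm

T = A_s f_y = 907 × 400 = 362800 N = 362.8 kN.
Setting C = 0.85 f'_c a b equal to T: a = 362800/(0.85 × 33.8 × 280) = 45.1 mm.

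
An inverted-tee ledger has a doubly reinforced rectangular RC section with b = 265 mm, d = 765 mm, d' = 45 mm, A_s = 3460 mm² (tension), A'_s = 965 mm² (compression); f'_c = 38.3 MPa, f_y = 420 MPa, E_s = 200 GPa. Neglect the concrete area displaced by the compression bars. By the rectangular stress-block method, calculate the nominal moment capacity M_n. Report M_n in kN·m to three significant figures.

M_n ≈ 1030 kN·m

Assume both tension and compression steel yield.
Net tension couple steel: A_s − A'_s = 2495 mm².
a = (A_s − A'_s) f_y / (0.85 f'_c b) = 1047900/(0.85 × 38.3 × 265) = 121.47 mm.
c = a/β₁ = 121.47/0.776 = 156.53 mm; ε'_s = 0.003(c − d')/c = 0.0021 ≥ f_y/E_s = 0.0021, so compression steel does yield.
M_n = (A_s − A'_s) f_y (d − a/2) + A'_s f_y (d − d') = [1047900 × (765 − 60.735) + 405300 × (765 − 45)] × 10⁻⁶ = 738.00 + 291.82 = 1029.82 kN·m.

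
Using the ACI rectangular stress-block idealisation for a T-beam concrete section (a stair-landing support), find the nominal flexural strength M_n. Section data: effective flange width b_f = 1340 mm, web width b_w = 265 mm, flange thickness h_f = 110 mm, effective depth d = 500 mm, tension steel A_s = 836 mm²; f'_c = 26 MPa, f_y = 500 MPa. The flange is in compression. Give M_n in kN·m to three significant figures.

Tension: T = A_s f_y = 836 × 500 = 418000 N.
Try a within the flange: a = T/(0.85 f'_c b_f) = 418000/(0.85 × 26 × 1340) = 14.11 mm.
Since a = 14.11 ≤ h_f = 110 mm, the stress block lies entirely in the flange; analyse as a rectangular beam of width b_f.
M_n = T(d − a/2) = 418000 × (500 − 7.055) = 206.05 × 10⁶ N·mm.
M_n = 206.05 kN·m.

M_n ≈ 206 kN·m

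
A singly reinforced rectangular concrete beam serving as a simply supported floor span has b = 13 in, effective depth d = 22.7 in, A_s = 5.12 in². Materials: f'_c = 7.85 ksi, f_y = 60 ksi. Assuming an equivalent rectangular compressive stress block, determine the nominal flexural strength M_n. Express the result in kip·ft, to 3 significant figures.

T = A_s f_y = 5.12 × 60 = 307.2 kips.
a = T/(0.85 f'_c b) = 307.2/(0.85 × 7.85 × 13) = 3.542 in.
M_n = T(d − a/2) = 307.2 × (22.7 − 1.771) = 6429.4 kip·in = 6429.4/12 = 535.78 kip·ft.

M_n ≈ 536 kip·ft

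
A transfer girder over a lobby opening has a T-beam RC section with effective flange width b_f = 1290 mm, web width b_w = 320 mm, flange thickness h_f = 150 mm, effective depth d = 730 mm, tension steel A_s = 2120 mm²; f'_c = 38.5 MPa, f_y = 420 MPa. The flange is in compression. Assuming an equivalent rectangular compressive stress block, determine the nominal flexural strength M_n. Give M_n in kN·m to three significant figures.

M_n ≈ 641 kN·m

Tension: T = A_s f_y = 2120 × 420 = 890400 N.
Try a within the flange: a = T/(0.85 f'_c b_f) = 890400/(0.85 × 38.5 × 1290) = 21.09 mm.
Since a = 21.09 ≤ h_f = 150 mm, the stress block lies entirely in the flange; analyse as a rectangular beam of width b_f.
M_n = T(d − a/2) = 890400 × (730 − 10.545) = 640.60 × 10⁶ N·mm.
M_n = 640.60 kN·m.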